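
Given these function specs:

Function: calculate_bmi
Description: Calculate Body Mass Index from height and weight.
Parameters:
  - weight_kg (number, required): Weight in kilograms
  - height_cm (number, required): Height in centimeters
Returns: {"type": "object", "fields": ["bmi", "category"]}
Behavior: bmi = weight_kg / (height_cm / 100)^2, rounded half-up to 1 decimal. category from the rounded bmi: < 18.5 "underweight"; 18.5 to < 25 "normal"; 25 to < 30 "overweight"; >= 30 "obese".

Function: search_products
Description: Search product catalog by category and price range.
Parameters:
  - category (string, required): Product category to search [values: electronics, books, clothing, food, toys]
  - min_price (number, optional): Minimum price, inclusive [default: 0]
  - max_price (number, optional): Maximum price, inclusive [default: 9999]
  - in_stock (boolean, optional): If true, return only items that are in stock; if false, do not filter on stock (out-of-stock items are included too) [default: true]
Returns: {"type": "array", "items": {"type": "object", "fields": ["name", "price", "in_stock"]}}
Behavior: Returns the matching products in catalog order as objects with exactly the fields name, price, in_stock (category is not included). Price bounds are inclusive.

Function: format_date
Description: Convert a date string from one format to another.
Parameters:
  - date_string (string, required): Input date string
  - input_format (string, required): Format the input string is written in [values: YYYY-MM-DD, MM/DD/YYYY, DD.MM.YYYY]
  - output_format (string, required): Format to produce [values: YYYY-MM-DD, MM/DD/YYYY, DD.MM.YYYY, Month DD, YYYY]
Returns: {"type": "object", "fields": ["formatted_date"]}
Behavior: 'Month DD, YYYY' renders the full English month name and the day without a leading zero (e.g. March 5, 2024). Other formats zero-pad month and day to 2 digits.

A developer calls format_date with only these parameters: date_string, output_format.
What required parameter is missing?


Required parameters: date_string, input_format, output_format
Provided: date_string, output_format
Missing: input_format
input_format


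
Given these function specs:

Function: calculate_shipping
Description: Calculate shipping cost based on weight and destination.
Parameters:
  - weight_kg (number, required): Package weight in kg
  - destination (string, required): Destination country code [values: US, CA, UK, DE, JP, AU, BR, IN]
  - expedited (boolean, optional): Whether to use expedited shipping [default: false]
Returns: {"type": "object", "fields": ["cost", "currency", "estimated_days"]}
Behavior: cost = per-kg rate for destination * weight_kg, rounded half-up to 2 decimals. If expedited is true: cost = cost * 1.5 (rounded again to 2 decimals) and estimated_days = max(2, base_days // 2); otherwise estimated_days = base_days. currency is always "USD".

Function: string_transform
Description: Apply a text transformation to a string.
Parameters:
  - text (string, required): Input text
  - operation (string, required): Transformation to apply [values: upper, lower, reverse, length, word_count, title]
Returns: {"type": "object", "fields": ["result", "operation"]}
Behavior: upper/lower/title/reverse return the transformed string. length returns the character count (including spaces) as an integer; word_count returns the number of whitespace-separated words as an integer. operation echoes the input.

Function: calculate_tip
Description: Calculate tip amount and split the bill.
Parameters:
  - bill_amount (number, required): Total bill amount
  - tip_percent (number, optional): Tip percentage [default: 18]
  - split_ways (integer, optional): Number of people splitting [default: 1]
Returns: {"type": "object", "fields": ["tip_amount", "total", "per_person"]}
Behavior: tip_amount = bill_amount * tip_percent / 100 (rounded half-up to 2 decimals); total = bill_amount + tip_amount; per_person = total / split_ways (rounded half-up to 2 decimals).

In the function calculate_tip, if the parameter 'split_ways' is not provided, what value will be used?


The calculate_tip spec declares:
  - split_ways (integer, optional): Number of people splitting [default: 1]
Default:
1


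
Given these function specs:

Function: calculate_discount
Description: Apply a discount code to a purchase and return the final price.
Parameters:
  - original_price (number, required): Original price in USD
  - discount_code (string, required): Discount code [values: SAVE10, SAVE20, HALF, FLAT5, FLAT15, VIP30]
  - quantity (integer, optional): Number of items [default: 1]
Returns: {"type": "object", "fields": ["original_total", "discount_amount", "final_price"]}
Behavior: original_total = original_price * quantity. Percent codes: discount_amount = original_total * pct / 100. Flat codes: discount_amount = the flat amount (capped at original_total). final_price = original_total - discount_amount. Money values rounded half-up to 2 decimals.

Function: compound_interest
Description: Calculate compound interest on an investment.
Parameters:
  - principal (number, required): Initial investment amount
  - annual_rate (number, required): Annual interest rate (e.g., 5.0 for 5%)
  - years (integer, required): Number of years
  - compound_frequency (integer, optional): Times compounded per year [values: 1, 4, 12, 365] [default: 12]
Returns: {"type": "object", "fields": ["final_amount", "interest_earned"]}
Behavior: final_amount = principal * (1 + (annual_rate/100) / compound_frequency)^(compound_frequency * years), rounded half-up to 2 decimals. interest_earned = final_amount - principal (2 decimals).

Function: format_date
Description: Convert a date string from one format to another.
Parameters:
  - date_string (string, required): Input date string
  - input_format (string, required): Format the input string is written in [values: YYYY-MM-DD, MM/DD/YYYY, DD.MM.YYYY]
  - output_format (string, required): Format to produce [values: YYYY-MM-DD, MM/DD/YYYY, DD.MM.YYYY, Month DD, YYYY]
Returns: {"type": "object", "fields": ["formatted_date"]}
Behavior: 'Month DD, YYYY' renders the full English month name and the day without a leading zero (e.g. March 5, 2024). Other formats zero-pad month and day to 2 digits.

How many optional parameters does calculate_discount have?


Parameters of calculate_discount: original_price (required), discount_code (required), quantity (optional)
Optional count:
1


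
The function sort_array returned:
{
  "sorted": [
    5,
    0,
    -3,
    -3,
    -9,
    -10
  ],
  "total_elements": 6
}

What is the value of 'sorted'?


[5, 0, -3, -3, -9, -10]


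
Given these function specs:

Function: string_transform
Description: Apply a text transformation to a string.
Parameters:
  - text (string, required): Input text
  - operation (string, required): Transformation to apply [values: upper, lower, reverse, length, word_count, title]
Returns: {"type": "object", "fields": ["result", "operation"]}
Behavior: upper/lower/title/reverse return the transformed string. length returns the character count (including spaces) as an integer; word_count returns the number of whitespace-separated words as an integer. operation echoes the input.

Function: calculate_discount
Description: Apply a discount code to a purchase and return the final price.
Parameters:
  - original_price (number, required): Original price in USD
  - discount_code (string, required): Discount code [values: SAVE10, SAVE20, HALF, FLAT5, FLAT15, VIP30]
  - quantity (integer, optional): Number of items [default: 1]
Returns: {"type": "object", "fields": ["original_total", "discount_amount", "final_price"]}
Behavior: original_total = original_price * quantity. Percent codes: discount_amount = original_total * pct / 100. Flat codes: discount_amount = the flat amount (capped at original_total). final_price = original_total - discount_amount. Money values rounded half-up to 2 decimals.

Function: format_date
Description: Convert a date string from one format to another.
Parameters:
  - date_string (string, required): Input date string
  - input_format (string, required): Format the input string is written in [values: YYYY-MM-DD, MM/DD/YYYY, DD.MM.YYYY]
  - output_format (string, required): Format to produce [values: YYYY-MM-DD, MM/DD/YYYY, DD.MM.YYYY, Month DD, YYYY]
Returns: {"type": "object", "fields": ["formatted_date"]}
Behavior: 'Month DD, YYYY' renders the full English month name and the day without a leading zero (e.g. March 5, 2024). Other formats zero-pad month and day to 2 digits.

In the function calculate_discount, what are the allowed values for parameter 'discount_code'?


The calculate_discount spec declares:
  - discount_code (string, required): Discount code [values: SAVE10, SAVE20, HALF, FLAT5, FLAT15, VIP30]
Allowed values:
SAVE10, SAVE20, HALF, FLAT5, FLAT15, VIP30


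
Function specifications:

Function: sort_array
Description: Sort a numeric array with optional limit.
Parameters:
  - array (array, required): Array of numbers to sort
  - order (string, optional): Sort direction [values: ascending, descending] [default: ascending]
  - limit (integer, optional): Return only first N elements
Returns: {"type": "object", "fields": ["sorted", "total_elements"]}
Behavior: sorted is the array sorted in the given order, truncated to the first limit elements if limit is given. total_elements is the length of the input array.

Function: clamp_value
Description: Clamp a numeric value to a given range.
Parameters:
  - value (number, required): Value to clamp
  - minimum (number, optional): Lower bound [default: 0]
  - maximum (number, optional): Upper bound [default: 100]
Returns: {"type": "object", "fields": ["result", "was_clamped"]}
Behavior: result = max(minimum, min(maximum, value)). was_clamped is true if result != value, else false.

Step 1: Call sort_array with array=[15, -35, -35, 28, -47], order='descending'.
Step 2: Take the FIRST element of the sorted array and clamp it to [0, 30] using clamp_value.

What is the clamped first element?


Step 1: sort_array(order=descending)
  sorted: [28, 15, -35, -35, -47]
  -> first element = 28
Step 2: clamp_value(value=28, minimum=0, maximum=30)
  result = max(0, min(30, 28)) = max(0, 28) = 28
  was_clamped = (28 != 28) = false
  -> result = 28
28


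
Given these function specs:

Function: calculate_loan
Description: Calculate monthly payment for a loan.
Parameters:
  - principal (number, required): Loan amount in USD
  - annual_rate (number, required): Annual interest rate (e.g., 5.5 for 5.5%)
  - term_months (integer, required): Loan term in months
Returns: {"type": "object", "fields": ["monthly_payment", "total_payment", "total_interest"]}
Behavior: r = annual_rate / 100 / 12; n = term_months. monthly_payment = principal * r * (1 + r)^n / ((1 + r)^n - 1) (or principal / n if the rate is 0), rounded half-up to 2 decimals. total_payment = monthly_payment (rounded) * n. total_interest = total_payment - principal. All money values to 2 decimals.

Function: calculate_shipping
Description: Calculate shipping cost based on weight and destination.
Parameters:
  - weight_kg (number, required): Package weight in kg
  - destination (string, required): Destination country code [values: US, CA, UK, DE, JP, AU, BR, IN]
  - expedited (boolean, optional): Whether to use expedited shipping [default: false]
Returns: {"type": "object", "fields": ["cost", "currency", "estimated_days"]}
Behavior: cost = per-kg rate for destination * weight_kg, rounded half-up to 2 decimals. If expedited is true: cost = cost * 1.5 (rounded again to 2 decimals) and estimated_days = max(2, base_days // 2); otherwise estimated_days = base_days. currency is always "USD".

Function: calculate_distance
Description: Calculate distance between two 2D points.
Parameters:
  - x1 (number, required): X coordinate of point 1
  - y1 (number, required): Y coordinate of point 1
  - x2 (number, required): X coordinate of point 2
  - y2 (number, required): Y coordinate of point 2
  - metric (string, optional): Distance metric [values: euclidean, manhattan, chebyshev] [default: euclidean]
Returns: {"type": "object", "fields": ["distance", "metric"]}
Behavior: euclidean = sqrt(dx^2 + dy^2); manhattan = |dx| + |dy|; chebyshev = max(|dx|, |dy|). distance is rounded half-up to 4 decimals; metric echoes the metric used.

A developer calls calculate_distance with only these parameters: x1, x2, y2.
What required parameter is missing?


Required parameters: x1, y1, x2, y2
Provided: x1, x2, y2
Missing: y1
y1


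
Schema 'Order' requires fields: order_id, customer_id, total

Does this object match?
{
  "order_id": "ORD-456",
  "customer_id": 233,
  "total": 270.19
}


Checking required fields... All present.
Valid - all required fields present


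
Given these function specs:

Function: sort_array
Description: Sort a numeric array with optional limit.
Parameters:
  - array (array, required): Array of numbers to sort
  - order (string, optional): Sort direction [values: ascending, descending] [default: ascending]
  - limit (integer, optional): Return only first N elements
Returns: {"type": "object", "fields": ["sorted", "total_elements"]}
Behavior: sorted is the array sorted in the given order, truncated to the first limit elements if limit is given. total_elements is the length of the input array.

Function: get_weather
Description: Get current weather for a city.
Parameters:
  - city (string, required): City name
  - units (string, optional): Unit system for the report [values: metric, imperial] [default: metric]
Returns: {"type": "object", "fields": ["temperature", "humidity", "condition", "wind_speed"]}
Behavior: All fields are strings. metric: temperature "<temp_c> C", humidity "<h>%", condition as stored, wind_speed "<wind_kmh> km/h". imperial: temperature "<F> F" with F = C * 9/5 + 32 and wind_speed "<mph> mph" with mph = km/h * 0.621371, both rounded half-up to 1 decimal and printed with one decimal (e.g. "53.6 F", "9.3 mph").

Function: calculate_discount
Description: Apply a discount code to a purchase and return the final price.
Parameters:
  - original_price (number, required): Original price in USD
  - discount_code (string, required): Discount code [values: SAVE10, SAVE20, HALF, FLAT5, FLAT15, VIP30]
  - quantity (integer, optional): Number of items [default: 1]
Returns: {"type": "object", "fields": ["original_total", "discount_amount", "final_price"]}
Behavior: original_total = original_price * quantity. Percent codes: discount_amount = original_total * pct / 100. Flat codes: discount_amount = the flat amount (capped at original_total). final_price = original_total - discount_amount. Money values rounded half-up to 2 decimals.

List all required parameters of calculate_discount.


Parameters of calculate_discount and their required/optional flag:
  original_price: required
  discount_code: required
  quantity: optional
discount_code, original_price


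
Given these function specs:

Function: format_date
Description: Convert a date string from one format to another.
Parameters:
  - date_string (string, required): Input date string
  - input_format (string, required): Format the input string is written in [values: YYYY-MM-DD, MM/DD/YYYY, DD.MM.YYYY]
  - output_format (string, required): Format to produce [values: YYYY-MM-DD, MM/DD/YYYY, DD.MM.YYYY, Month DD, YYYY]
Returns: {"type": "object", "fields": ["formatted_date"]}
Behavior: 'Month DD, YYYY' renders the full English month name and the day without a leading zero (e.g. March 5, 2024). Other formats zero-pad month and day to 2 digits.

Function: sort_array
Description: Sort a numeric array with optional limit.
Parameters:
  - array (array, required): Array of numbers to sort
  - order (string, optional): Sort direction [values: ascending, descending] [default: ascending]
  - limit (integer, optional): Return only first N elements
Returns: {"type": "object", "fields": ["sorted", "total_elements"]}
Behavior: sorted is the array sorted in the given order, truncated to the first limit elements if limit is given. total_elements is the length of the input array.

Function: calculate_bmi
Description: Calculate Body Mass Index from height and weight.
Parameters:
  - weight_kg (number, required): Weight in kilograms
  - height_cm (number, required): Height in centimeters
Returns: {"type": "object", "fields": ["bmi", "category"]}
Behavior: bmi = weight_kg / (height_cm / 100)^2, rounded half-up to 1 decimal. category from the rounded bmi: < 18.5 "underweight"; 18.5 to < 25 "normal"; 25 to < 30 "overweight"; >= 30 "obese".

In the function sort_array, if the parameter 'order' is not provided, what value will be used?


The sort_array spec declares:
  - order (string, optional): Sort direction [values: ascending, descending] [default: ascending]
Default:
ascending


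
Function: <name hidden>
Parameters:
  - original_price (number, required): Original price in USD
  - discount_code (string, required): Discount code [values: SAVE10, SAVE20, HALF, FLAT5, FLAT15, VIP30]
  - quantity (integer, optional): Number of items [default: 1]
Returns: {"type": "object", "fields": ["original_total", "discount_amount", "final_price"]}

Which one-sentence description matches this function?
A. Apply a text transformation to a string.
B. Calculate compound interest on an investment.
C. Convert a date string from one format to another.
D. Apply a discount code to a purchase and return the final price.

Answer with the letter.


Parameters original_price, discount_code, quantity and return ["original_total", "discount_amount", "final_price"] fit: Apply a discount code to a purchase and return the final price.
D


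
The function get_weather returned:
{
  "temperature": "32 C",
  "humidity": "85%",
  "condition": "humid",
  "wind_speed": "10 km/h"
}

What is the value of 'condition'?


humid


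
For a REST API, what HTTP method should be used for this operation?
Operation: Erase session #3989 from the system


GET = read, POST = create, PUT = update/replace, DELETE = remove
This operation is a removal.
DELETE


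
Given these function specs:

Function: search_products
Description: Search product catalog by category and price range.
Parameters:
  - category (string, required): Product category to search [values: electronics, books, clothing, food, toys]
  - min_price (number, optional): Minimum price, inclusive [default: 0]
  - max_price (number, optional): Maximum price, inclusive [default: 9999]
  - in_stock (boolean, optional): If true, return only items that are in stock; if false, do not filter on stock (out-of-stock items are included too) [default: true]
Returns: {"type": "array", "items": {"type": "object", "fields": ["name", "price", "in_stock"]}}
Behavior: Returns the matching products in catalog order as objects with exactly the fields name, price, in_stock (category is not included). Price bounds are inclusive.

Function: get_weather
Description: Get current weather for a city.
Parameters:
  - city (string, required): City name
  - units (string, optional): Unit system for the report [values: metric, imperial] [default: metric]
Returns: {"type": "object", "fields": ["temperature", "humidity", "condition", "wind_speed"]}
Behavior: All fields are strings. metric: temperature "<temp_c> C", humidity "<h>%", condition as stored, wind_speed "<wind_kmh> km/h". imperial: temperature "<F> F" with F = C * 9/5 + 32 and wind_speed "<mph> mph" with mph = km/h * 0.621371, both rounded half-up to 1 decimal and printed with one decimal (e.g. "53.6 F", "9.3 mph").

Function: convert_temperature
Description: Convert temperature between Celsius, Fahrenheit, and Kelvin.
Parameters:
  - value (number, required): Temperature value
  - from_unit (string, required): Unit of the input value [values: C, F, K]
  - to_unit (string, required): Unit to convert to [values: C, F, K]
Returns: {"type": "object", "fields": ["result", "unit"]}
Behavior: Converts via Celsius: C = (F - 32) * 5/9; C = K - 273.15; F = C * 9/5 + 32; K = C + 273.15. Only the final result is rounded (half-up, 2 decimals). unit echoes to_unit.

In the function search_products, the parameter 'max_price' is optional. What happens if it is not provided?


The search_products spec declares:
  - max_price (number, optional): Maximum price, inclusive [default: 9999]
It defaults to 9999


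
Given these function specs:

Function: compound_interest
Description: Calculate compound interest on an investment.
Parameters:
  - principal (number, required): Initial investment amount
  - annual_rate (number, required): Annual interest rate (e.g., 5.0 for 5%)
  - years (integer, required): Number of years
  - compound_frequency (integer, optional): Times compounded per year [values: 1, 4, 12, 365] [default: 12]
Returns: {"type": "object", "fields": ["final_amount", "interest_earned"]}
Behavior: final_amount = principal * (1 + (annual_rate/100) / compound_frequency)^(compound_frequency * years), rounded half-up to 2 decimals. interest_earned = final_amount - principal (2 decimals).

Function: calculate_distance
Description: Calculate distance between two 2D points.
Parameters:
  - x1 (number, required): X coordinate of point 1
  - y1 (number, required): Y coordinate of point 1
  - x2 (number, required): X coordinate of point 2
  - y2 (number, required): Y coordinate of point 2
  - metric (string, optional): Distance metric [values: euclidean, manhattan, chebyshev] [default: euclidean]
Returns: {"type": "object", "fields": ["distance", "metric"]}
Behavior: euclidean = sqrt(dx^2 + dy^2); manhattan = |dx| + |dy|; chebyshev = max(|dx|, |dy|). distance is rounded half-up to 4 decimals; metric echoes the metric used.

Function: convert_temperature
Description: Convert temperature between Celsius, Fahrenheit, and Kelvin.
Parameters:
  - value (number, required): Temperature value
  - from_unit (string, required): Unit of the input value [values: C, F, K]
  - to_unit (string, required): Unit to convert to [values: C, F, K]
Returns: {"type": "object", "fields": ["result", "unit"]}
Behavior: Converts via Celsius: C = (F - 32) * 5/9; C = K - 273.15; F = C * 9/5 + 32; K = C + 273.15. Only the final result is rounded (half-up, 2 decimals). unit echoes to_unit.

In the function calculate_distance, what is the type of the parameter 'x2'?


The calculate_distance spec declares:
  - x2 (number, required): X coordinate of point 2
Type:
number


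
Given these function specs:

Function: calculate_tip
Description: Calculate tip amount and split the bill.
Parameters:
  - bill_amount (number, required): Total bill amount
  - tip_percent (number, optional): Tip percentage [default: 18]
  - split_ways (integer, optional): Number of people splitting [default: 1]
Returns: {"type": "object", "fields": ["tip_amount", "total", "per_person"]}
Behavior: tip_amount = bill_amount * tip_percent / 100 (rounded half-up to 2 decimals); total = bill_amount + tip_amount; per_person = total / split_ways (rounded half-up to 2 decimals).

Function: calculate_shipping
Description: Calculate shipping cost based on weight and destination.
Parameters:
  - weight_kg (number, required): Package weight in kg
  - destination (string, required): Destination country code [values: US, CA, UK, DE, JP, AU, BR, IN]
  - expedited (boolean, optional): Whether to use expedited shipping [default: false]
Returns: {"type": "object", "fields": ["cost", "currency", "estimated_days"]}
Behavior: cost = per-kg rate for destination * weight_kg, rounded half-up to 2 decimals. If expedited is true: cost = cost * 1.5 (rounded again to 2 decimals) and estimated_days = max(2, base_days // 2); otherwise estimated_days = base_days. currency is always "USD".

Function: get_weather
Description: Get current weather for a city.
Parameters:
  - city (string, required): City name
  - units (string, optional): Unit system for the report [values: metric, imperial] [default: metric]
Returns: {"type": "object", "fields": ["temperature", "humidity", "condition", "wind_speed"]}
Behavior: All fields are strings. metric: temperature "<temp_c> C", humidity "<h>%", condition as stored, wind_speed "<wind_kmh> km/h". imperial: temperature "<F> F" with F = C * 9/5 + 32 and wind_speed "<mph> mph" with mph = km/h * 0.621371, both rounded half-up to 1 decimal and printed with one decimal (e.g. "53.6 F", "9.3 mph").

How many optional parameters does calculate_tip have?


Parameters of calculate_tip: bill_amount (required), tip_percent (optional), split_ways (optional)
Optional count:
2


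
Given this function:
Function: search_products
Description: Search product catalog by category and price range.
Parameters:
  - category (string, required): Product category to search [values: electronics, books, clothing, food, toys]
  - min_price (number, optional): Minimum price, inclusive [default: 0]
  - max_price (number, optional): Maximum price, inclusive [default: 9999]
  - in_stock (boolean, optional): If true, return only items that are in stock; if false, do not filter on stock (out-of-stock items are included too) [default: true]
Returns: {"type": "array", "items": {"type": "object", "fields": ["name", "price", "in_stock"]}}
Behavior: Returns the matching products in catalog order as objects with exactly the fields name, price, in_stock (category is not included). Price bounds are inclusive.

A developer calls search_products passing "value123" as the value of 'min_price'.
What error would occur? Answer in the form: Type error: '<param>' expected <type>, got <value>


Spec: 'min_price' is declared as number; "value123" is a string.
Type error: 'min_price' expected number, got "value123"


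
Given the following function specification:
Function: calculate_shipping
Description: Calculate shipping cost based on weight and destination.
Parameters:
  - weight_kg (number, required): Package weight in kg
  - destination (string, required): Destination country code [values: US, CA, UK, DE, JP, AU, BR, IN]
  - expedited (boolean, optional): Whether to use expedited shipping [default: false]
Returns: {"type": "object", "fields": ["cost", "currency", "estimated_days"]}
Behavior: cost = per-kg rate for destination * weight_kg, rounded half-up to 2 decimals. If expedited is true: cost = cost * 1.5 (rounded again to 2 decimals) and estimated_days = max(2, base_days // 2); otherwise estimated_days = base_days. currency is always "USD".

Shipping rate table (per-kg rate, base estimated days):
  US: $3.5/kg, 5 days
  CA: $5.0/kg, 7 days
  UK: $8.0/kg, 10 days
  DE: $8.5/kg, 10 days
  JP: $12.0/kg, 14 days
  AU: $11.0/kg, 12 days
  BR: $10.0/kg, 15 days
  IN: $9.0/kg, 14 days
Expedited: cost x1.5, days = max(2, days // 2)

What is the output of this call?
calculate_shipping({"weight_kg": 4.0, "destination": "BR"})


Defaults applied: expedited=false
Rate for BR: $10.0/kg, base 15 days
cost = 10.0 * 4.0 = 40 -> 40.00
expedited not set/false: estimated_days = 15
Output:
{"cost": 40.0, "currency": "USD", "estimated_days": 15}


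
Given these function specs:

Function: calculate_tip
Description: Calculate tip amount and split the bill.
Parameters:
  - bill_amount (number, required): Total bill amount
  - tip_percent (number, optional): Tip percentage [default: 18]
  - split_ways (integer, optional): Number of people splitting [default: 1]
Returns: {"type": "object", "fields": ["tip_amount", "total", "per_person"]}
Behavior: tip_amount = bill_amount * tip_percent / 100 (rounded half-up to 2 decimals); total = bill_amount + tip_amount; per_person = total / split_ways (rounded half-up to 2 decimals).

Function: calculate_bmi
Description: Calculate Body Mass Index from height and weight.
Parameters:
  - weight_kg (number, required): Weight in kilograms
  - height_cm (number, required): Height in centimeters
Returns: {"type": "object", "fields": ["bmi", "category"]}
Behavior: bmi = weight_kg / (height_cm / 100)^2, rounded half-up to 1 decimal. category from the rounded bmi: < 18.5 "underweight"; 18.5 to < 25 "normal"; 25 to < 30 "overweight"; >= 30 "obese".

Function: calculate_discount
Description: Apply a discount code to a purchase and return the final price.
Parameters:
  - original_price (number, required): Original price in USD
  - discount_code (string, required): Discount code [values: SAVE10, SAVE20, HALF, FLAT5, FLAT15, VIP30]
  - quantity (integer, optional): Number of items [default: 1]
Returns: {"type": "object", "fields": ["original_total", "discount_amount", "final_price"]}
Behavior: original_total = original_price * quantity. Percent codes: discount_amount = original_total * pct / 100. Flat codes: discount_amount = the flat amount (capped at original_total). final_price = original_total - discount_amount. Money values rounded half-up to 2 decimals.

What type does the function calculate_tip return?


The calculate_tip spec declares Returns: {"type": "object", "fields": ["tip_amount", "total", "per_person"]}
Type:
object


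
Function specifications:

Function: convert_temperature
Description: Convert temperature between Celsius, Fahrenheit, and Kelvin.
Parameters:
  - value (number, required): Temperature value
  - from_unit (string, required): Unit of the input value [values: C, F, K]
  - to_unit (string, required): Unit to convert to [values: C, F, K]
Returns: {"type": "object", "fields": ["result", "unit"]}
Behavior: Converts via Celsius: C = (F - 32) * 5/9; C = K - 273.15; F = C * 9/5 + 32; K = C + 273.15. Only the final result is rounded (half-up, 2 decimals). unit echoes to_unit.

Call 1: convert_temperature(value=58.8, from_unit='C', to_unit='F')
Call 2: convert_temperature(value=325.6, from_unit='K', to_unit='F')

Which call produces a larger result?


Call 1:
  Input already in C: 58.8
  To F: 58.8 * 9/5 + 32 = 137.84
  Round to 2 decimals: 137.84
  -> 137.84 F
Call 2:
  To C: 325.6 - 273.15 = 52.45
  To F: 52.45 * 9/5 + 32 = 126.41
  Round to 2 decimals: 126.41
  -> 126.41 F
Call 1 (137.84 F)


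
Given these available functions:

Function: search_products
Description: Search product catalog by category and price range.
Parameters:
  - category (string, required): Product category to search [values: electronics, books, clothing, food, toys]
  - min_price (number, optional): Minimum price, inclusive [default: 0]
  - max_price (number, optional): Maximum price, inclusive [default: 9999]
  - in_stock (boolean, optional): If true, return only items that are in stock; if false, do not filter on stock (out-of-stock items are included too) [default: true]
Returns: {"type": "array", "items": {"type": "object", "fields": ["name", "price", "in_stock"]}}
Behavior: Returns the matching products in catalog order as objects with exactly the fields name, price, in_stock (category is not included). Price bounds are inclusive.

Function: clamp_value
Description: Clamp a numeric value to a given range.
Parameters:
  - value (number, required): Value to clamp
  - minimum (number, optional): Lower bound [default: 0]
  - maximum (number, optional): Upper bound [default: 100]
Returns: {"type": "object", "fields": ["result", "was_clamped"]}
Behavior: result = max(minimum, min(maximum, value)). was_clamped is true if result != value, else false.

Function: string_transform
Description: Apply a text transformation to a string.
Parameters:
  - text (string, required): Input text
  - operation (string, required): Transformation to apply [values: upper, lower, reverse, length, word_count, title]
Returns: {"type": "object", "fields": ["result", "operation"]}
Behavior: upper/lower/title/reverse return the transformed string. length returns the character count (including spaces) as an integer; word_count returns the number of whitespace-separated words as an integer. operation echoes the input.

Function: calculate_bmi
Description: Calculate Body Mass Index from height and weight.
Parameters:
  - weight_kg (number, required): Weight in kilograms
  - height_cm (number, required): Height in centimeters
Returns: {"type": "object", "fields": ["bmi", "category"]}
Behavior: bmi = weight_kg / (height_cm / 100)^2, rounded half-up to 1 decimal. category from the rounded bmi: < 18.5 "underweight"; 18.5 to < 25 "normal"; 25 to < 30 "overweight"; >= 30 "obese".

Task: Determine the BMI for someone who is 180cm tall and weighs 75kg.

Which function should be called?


The task needs a function whose description is: Calculate Body Mass Index from height and weight.
calculate_bmi


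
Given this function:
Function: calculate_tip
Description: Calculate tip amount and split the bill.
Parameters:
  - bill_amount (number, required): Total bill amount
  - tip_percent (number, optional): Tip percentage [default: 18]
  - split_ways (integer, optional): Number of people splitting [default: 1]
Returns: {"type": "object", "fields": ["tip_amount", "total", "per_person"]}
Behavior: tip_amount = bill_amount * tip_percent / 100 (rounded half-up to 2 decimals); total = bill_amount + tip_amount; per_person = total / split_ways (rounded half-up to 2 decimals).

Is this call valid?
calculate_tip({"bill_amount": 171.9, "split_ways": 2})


Checking all required parameters present and types match... All valid.
Valid


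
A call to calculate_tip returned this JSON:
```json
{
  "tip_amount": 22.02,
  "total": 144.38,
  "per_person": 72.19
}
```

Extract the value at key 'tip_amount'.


22.02


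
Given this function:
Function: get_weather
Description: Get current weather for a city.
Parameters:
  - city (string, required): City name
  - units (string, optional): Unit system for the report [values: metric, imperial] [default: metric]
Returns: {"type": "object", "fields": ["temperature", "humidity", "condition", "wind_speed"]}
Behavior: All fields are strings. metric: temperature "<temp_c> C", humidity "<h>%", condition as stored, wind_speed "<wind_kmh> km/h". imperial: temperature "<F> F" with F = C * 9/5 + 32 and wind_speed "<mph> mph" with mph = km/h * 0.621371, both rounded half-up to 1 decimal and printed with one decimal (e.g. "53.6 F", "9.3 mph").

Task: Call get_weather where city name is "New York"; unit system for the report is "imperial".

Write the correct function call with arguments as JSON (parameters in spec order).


Mapping each described value to its parameter name:
  'City name' -> city = "New York"
  'Unit system for the report' -> units = "imperial"
get_weather({"city": "New York", "units": "imperial"})


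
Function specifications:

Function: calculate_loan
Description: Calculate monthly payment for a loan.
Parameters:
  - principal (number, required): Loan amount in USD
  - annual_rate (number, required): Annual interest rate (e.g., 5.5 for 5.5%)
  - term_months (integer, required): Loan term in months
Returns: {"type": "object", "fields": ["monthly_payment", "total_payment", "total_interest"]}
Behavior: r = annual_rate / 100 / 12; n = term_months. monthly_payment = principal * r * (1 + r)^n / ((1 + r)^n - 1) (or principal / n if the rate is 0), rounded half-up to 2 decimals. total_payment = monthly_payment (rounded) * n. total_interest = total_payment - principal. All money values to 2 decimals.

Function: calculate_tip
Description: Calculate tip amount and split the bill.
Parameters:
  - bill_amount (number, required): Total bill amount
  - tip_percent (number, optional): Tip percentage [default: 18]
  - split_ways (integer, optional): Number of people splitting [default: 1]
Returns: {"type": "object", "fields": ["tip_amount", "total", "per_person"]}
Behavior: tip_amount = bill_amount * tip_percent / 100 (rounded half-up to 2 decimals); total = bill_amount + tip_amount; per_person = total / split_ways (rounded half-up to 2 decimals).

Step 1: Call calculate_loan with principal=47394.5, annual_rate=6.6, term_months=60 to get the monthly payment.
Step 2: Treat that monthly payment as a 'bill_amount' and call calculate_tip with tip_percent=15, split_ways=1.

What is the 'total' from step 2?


Step 1: calculate_loan(principal=47394.5, annual_rate=6.6, term_months=60)
  r = 6.6 / 100 / 12 = 0.0055 (keep full precision)
  (1 + r)^60 = 1.389711
  monthly_payment = 47394.5 * 0.0055 * 1.389711 / (1.389711 - 1) = 929.549377 -> 929.55
  total_payment = 929.55 * 60 = 55773.00
  total_interest = 55773.00 - 47394.50 = 8378.50
  -> monthly_payment = 929.55
Step 2: calculate_tip(bill_amount=929.55, tip_percent=15, split_ways=1)
  tip_amount = 929.55 * 15/100 = 139.4325 -> 139.43
  total = 929.55 + 139.43 = 1068.98
  per_person = 1068.98 / 1 = 1068.98 -> 1068.98
  -> total = 1068.98
$1068.98


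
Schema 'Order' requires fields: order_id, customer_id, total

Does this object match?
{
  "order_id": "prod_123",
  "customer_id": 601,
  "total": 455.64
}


Checking required fields... All present.
Valid - all required fields present


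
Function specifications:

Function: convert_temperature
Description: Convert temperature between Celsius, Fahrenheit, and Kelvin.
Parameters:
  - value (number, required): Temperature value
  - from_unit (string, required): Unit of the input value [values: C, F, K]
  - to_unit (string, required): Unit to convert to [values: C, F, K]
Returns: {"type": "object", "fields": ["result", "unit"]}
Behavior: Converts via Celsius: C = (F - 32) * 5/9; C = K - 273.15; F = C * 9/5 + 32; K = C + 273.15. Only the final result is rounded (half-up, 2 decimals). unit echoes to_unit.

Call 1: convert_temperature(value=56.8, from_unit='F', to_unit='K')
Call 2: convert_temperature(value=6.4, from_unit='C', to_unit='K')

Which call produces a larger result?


Call 1:
  To C: (56.8 - 32) * 5/9 = 13.777778
  To K: 13.777778 + 273.15 = 286.927778
  Round to 2 decimals: 286.93
  -> 286.93 K
Call 2:
  Input already in C: 6.4
  To K: 6.4 + 273.15 = 279.55
  Round to 2 decimals: 279.55
  -> 279.55 K
Call 1 (286.93 K)


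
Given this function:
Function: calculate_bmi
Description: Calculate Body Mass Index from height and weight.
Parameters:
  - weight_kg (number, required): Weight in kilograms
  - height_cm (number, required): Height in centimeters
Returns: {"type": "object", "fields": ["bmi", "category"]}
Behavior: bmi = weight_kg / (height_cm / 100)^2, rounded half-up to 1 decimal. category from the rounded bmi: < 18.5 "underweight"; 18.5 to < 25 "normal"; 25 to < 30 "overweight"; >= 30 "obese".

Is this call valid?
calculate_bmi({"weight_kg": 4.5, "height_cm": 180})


Checking all required parameters present and types match... All valid.
Valid


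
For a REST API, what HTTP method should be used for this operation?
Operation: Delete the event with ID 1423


GET = read, POST = create, PUT = update/replace, DELETE = remove
This operation is a removal.
DELETE


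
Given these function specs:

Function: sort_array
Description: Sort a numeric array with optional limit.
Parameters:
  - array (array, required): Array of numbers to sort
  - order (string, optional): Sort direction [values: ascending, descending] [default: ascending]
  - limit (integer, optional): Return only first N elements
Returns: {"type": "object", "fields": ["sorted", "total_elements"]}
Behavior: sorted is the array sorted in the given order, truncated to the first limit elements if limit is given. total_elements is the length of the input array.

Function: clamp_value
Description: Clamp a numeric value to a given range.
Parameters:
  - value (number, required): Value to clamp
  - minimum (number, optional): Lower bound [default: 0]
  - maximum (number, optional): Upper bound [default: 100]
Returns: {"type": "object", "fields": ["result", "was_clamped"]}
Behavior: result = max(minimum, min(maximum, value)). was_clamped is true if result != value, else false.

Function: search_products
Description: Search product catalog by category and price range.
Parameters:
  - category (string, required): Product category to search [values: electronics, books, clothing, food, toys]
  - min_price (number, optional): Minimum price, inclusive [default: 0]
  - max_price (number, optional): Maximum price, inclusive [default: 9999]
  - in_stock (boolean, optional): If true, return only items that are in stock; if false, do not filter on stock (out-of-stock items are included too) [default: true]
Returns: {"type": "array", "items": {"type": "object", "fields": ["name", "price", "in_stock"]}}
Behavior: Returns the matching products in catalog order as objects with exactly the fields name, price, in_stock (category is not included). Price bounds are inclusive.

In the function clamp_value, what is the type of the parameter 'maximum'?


The clamp_value spec declares:
  - maximum (number, optional): Upper bound [default: 100]
Type:
number
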